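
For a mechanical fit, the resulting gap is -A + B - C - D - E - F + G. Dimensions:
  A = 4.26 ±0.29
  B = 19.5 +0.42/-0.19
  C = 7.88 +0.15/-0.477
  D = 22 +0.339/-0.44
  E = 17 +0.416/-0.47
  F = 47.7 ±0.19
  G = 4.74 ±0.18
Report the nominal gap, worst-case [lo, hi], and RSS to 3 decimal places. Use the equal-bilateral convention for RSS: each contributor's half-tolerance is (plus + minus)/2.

nominal=-74.600 wc=[-76.355,-72.133] rss=0.832

Stack each dimension's contribution:
  -A: nom -4.260 → Σnom=-4.260; wc +0.290/-0.290 → slack +0.290/-0.290; half-tol=0.290, Σhalf²=0.084100
  +B: nom +19.500 → Σnom=15.240; wc +0.420/-0.190 → slack +0.710/-0.480; half-tol=0.305, Σhalf²=0.177125
  -C: nom -7.880 → Σnom=7.360; wc +0.477/-0.150 → slack +1.187/-0.630; half-tol=0.314, Σhalf²=0.275407
  -D: nom -22.000 → Σnom=-14.640; wc +0.440/-0.339 → slack +1.627/-0.969; half-tol=0.390, Σhalf²=0.427118
  -E: nom -17.000 → Σnom=-31.640; wc +0.470/-0.416 → slack +2.097/-1.385; half-tol=0.443, Σhalf²=0.623366
  -F: nom -47.700 → Σnom=-79.340; wc +0.190/-0.190 → slack +2.287/-1.575; half-tol=0.190, Σhalf²=0.659466
  +G: nom +4.740 → Σnom=-74.600; wc +0.180/-0.180 → slack +2.467/-1.755; half-tol=0.180, Σhalf²=0.691866
Nominal = -74.600. Worst-case = [-74.600 - 1.755, -74.600 + 2.467] = [-76.355, -72.133]. RSS = √0.691866 = 0.832.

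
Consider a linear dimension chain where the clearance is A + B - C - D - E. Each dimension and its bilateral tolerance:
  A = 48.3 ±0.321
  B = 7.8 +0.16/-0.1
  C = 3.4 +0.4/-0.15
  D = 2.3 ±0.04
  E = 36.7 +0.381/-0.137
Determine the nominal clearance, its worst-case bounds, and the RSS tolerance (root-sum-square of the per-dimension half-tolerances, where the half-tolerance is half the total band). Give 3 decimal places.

nominal=13.700 wc=[12.458,14.508] rss=0.514

Stack each dimension's contribution:
  +A: nom +48.300 → Σnom=48.300; wc +0.321/-0.321 → slack +0.321/-0.321; half-tol=0.321, Σhalf²=0.103041
  +B: nom +7.800 → Σnom=56.100; wc +0.160/-0.100 → slack +0.481/-0.421; half-tol=0.130, Σhalf²=0.119941
  -C: nom -3.400 → Σnom=52.700; wc +0.150/-0.400 → slack +0.631/-0.821; half-tol=0.275, Σhalf²=0.195566
  -D: nom -2.300 → Σnom=50.400; wc +0.040/-0.040 → slack +0.671/-0.861; half-tol=0.040, Σhalf²=0.197166
  -E: nom -36.700 → Σnom=13.700; wc +0.137/-0.381 → slack +0.808/-1.242; half-tol=0.259, Σhalf²=0.264247
Nominal = 13.700. Worst-case = [13.700 - 1.242, 13.700 + 0.808] = [12.458, 14.508]. RSS = √0.264247 = 0.514.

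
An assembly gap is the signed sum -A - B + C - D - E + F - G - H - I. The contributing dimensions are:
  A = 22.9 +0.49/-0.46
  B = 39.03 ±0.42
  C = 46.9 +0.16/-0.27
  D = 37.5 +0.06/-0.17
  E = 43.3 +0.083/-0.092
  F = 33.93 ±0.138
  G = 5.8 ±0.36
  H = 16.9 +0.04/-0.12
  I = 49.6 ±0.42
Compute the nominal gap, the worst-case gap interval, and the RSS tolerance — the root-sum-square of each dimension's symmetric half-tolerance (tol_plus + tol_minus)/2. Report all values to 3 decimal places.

Stack each dimension's contribution:
  -A: nom -22.900 → Σnom=-22.900; wc +0.460/-0.490 → slack +0.460/-0.490; half-tol=0.475, Σhalf²=0.225625
  -B: nom -39.030 → Σnom=-61.930; wc +0.420/-0.420 → slack +0.880/-0.910; half-tol=0.420, Σhalf²=0.402025
  +C: nom +46.900 → Σnom=-15.030; wc +0.160/-0.270 → slack +1.040/-1.180; half-tol=0.215, Σhalf²=0.448250
  -D: nom -37.500 → Σnom=-52.530; wc +0.170/-0.060 → slack +1.210/-1.240; half-tol=0.115, Σhalf²=0.461475
  -E: nom -43.300 → Σnom=-95.830; wc +0.092/-0.083 → slack +1.302/-1.323; half-tol=0.087, Σhalf²=0.469131
  +F: nom +33.930 → Σnom=-61.900; wc +0.138/-0.138 → slack +1.440/-1.461; half-tol=0.138, Σhalf²=0.488175
  -G: nom -5.800 → Σnom=-67.700; wc +0.360/-0.360 → slack +1.800/-1.821; half-tol=0.360, Σhalf²=0.617775
  -H: nom -16.900 → Σnom=-84.600; wc +0.120/-0.040 → slack +1.920/-1.861; half-tol=0.080, Σhalf²=0.624175
  -I: nom -49.600 → Σnom=-134.200; wc +0.420/-0.420 → slack +2.340/-2.281; half-tol=0.420, Σhalf²=0.800575
Nominal = -134.200. Worst-case = [-134.200 - 2.281, -134.200 + 2.340] = [-136.481, -131.860]. RSS = √0.800575 = 0.895.

nominal=-134.200 wc=[-136.481,-131.860] rss=0.895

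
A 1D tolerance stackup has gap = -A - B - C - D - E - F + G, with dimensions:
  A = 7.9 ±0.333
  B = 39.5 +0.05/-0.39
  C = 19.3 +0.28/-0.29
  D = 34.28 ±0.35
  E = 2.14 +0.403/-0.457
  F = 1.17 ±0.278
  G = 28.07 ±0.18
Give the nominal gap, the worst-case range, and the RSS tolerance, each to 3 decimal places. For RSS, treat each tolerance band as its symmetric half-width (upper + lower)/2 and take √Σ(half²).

nominal=-76.220 wc=[-78.094,-73.942] rss=0.811

Stack each dimension's contribution:
  -A: nom -7.900 → Σnom=-7.900; wc +0.333/-0.333 → slack +0.333/-0.333; half-tol=0.333, Σhalf²=0.110889
  -B: nom -39.500 → Σnom=-47.400; wc +0.390/-0.050 → slack +0.723/-0.383; half-tol=0.220, Σhalf²=0.159289
  -C: nom -19.300 → Σnom=-66.700; wc +0.290/-0.280 → slack +1.013/-0.663; half-tol=0.285, Σhalf²=0.240514
  -D: nom -34.280 → Σnom=-100.980; wc +0.350/-0.350 → slack +1.363/-1.013; half-tol=0.350, Σhalf²=0.363014
  -E: nom -2.140 → Σnom=-103.120; wc +0.457/-0.403 → slack +1.820/-1.416; half-tol=0.430, Σhalf²=0.547914
  -F: nom -1.170 → Σnom=-104.290; wc +0.278/-0.278 → slack +2.098/-1.694; half-tol=0.278, Σhalf²=0.625198
  +G: nom +28.070 → Σnom=-76.220; wc +0.180/-0.180 → slack +2.278/-1.874; half-tol=0.180, Σhalf²=0.657598
Nominal = -76.220. Worst-case = [-76.220 - 1.874, -76.220 + 2.278] = [-78.094, -73.942]. RSS = √0.657598 = 0.811.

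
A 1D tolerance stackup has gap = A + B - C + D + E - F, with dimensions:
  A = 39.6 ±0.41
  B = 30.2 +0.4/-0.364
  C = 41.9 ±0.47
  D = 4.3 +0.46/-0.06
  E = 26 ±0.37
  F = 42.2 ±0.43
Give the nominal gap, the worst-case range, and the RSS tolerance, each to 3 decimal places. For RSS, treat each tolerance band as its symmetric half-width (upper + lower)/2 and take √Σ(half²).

nominal=16.000 wc=[13.896,18.540] rss=0.961

Stack each dimension's contribution:
  +A: nom +39.600 → Σnom=39.600; wc +0.410/-0.410 → slack +0.410/-0.410; half-tol=0.410, Σhalf²=0.168100
  +B: nom +30.200 → Σnom=69.800; wc +0.400/-0.364 → slack +0.810/-0.774; half-tol=0.382, Σhalf²=0.314024
  -C: nom -41.900 → Σnom=27.900; wc +0.470/-0.470 → slack +1.280/-1.244; half-tol=0.470, Σhalf²=0.534924
  +D: nom +4.300 → Σnom=32.200; wc +0.460/-0.060 → slack +1.740/-1.304; half-tol=0.260, Σhalf²=0.602524
  +E: nom +26.000 → Σnom=58.200; wc +0.370/-0.370 → slack +2.110/-1.674; half-tol=0.370, Σhalf²=0.739424
  -F: nom -42.200 → Σnom=16.000; wc +0.430/-0.430 → slack +2.540/-2.104; half-tol=0.430, Σhalf²=0.924324
Nominal = 16.000. Worst-case = [16.000 - 2.104, 16.000 + 2.540] = [13.896, 18.540]. RSS = √0.924324 = 0.961.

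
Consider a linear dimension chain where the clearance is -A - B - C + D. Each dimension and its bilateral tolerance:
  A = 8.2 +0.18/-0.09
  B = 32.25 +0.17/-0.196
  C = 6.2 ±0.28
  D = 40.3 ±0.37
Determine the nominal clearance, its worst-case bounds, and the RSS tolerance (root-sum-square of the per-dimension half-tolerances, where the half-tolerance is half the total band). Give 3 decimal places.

Stack each dimension's contribution:
  -A: nom -8.200 → Σnom=-8.200; wc +0.090/-0.180 → slack +0.090/-0.180; half-tol=0.135, Σhalf²=0.018225
  -B: nom -32.250 → Σnom=-40.450; wc +0.196/-0.170 → slack +0.286/-0.350; half-tol=0.183, Σhalf²=0.051714
  -C: nom -6.200 → Σnom=-46.650; wc +0.280/-0.280 → slack +0.566/-0.630; half-tol=0.280, Σhalf²=0.130114
  +D: nom +40.300 → Σnom=-6.350; wc +0.370/-0.370 → slack +0.936/-1.000; half-tol=0.370, Σhalf²=0.267014
Nominal = -6.350. Worst-case = [-6.350 - 1.000, -6.350 + 0.936] = [-7.350, -5.414]. RSS = √0.267014 = 0.517.

nominal=-6.350 wc=[-7.350,-5.414] rss=0.517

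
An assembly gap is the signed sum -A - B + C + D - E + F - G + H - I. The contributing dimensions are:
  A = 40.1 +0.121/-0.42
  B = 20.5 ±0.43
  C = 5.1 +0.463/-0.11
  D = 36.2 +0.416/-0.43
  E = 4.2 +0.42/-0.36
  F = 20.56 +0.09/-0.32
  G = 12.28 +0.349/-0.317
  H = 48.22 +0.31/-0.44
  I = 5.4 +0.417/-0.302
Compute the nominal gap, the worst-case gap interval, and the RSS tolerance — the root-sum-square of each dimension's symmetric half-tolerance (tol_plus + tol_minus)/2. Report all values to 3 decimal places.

nominal=27.600 wc=[24.563,30.708] rss=1.046

Stack each dimension's contribution:
  -A: nom -40.100 → Σnom=-40.100; wc +0.420/-0.121 → slack +0.420/-0.121; half-tol=0.270, Σhalf²=0.073170
  -B: nom -20.500 → Σnom=-60.600; wc +0.430/-0.430 → slack +0.850/-0.551; half-tol=0.430, Σhalf²=0.258070
  +C: nom +5.100 → Σnom=-55.500; wc +0.463/-0.110 → slack +1.313/-0.661; half-tol=0.287, Σhalf²=0.340152
  +D: nom +36.200 → Σnom=-19.300; wc +0.416/-0.430 → slack +1.729/-1.091; half-tol=0.423, Σhalf²=0.519081
  -E: nom -4.200 → Σnom=-23.500; wc +0.360/-0.420 → slack +2.089/-1.511; half-tol=0.390, Σhalf²=0.671181
  +F: nom +20.560 → Σnom=-2.940; wc +0.090/-0.320 → slack +2.179/-1.831; half-tol=0.205, Σhalf²=0.713206
  -G: nom -12.280 → Σnom=-15.220; wc +0.317/-0.349 → slack +2.496/-2.180; half-tol=0.333, Σhalf²=0.824095
  +H: nom +48.220 → Σnom=33.000; wc +0.310/-0.440 → slack +2.806/-2.620; half-tol=0.375, Σhalf²=0.964720
  -I: nom -5.400 → Σnom=27.600; wc +0.302/-0.417 → slack +3.108/-3.037; half-tol=0.359, Σhalf²=1.093961
Nominal = 27.600. Worst-case = [27.600 - 3.037, 27.600 + 3.108] = [24.563, 30.708]. RSS = √1.093961 = 1.046.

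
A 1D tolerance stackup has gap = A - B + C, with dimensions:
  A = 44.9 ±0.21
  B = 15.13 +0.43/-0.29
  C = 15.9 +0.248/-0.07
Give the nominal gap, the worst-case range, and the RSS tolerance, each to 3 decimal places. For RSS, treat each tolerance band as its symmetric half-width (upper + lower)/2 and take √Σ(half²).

nominal=45.670 wc=[44.960,46.418] rss=0.446

Stack each dimension's contribution:
  +A: nom +44.900 → Σnom=44.900; wc +0.210/-0.210 → slack +0.210/-0.210; half-tol=0.210, Σhalf²=0.044100
  -B: nom -15.130 → Σnom=29.770; wc +0.290/-0.430 → slack +0.500/-0.640; half-tol=0.360, Σhalf²=0.173700
  +C: nom +15.900 → Σnom=45.670; wc +0.248/-0.070 → slack +0.748/-0.710; half-tol=0.159, Σhalf²=0.198981
Nominal = 45.670. Worst-case = [45.670 - 0.710, 45.670 + 0.748] = [44.960, 46.418]. RSS = √0.198981 = 0.446.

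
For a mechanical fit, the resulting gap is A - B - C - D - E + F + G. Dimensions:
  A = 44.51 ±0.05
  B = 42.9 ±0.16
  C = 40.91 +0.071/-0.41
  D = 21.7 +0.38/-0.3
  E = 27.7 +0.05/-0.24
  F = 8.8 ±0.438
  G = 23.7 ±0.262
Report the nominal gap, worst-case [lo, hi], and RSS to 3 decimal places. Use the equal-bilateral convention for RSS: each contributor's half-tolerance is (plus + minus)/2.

nominal=-56.200 wc=[-57.611,-54.340] rss=0.695

Stack each dimension's contribution:
  +A: nom +44.510 → Σnom=44.510; wc +0.050/-0.050 → slack +0.050/-0.050; half-tol=0.050, Σhalf²=0.002500
  -B: nom -42.900 → Σnom=1.610; wc +0.160/-0.160 → slack +0.210/-0.210; half-tol=0.160, Σhalf²=0.028100
  -C: nom -40.910 → Σnom=-39.300; wc +0.410/-0.071 → slack +0.620/-0.281; half-tol=0.240, Σhalf²=0.085940
  -D: nom -21.700 → Σnom=-61.000; wc +0.300/-0.380 → slack +0.920/-0.661; half-tol=0.340, Σhalf²=0.201540
  -E: nom -27.700 → Σnom=-88.700; wc +0.240/-0.050 → slack +1.160/-0.711; half-tol=0.145, Σhalf²=0.222565
  +F: nom +8.800 → Σnom=-79.900; wc +0.438/-0.438 → slack +1.598/-1.149; half-tol=0.438, Σhalf²=0.414409
  +G: nom +23.700 → Σnom=-56.200; wc +0.262/-0.262 → slack +1.860/-1.411; half-tol=0.262, Σhalf²=0.483053
Nominal = -56.200. Worst-case = [-56.200 - 1.411, -56.200 + 1.860] = [-57.611, -54.340]. RSS = √0.483053 = 0.695.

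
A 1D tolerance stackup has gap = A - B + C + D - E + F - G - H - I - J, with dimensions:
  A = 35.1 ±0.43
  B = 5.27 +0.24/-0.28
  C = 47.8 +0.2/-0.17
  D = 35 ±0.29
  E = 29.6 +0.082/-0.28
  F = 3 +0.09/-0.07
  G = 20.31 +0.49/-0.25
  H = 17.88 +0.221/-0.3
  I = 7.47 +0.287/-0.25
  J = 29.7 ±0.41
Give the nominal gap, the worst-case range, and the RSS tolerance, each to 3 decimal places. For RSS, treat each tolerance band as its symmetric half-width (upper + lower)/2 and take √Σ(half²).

nominal=10.670 wc=[7.980,13.450] rss=0.925

Stack each dimension's contribution:
  +A: nom +35.100 → Σnom=35.100; wc +0.430/-0.430 → slack +0.430/-0.430; half-tol=0.430, Σhalf²=0.184900
  -B: nom -5.270 → Σnom=29.830; wc +0.280/-0.240 → slack +0.710/-0.670; half-tol=0.260, Σhalf²=0.252500
  +C: nom +47.800 → Σnom=77.630; wc +0.200/-0.170 → slack +0.910/-0.840; half-tol=0.185, Σhalf²=0.286725
  +D: nom +35.000 → Σnom=112.630; wc +0.290/-0.290 → slack +1.200/-1.130; half-tol=0.290, Σhalf²=0.370825
  -E: nom -29.600 → Σnom=83.030; wc +0.280/-0.082 → slack +1.480/-1.212; half-tol=0.181, Σhalf²=0.403586
  +F: nom +3.000 → Σnom=86.030; wc +0.090/-0.070 → slack +1.570/-1.282; half-tol=0.080, Σhalf²=0.409986
  -G: nom -20.310 → Σnom=65.720; wc +0.250/-0.490 → slack +1.820/-1.772; half-tol=0.370, Σhalf²=0.546886
  -H: nom -17.880 → Σnom=47.840; wc +0.300/-0.221 → slack +2.120/-1.993; half-tol=0.261, Σhalf²=0.614746
  -I: nom -7.470 → Σnom=40.370; wc +0.250/-0.287 → slack +2.370/-2.280; half-tol=0.268, Σhalf²=0.686839
  -J: nom -29.700 → Σnom=10.670; wc +0.410/-0.410 → slack +2.780/-2.690; half-tol=0.410, Σhalf²=0.854939
Nominal = 10.670. Worst-case = [10.670 - 2.690, 10.670 + 2.780] = [7.980, 13.450]. RSS = √0.854939 = 0.925.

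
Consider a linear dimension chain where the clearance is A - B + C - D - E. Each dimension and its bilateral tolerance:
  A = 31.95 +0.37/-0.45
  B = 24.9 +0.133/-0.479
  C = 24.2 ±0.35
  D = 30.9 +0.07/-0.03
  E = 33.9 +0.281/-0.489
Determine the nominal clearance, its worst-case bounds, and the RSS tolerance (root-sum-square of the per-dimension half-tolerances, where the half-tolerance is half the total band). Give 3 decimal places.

nominal=-33.550 wc=[-34.834,-31.832] rss=0.731

Stack each dimension's contribution:
  +A: nom +31.950 → Σnom=31.950; wc +0.370/-0.450 → slack +0.370/-0.450; half-tol=0.410, Σhalf²=0.168100
  -B: nom -24.900 → Σnom=7.050; wc +0.479/-0.133 → slack +0.849/-0.583; half-tol=0.306, Σhalf²=0.261736
  +C: nom +24.200 → Σnom=31.250; wc +0.350/-0.350 → slack +1.199/-0.933; half-tol=0.350, Σhalf²=0.384236
  -D: nom -30.900 → Σnom=0.350; wc +0.030/-0.070 → slack +1.229/-1.003; half-tol=0.050, Σhalf²=0.386736
  -E: nom -33.900 → Σnom=-33.550; wc +0.489/-0.281 → slack +1.718/-1.284; half-tol=0.385, Σhalf²=0.534961
Nominal = -33.550. Worst-case = [-33.550 - 1.284, -33.550 + 1.718] = [-34.834, -31.832]. RSS = √0.534961 = 0.731.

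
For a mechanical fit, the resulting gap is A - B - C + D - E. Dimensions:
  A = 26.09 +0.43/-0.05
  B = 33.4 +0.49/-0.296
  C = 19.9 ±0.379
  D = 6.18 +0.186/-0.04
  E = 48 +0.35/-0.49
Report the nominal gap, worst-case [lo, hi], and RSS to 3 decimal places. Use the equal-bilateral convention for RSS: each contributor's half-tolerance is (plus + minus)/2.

nominal=-69.030 wc=[-70.339,-67.249] rss=0.738

Stack each dimension's contribution:
  +A: nom +26.090 → Σnom=26.090; wc +0.430/-0.050 → slack +0.430/-0.050; half-tol=0.240, Σhalf²=0.057600
  -B: nom -33.400 → Σnom=-7.310; wc +0.296/-0.490 → slack +0.726/-0.540; half-tol=0.393, Σhalf²=0.212049
  -C: nom -19.900 → Σnom=-27.210; wc +0.379/-0.379 → slack +1.105/-0.919; half-tol=0.379, Σhalf²=0.355690
  +D: nom +6.180 → Σnom=-21.030; wc +0.186/-0.040 → slack +1.291/-0.959; half-tol=0.113, Σhalf²=0.368459
  -E: nom -48.000 → Σnom=-69.030; wc +0.490/-0.350 → slack +1.781/-1.309; half-tol=0.420, Σhalf²=0.544859
Nominal = -69.030. Worst-case = [-69.030 - 1.309, -69.030 + 1.781] = [-70.339, -67.249]. RSS = √0.544859 = 0.738.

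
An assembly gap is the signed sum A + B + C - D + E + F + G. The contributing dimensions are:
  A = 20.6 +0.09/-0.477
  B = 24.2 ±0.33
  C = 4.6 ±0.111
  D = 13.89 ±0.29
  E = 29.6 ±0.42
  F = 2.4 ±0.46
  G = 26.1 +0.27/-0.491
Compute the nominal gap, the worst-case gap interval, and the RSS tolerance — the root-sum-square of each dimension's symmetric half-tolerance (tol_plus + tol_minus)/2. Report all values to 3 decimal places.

Stack each dimension's contribution:
  +A: nom +20.600 → Σnom=20.600; wc +0.090/-0.477 → slack +0.090/-0.477; half-tol=0.283, Σhalf²=0.080372
  +B: nom +24.200 → Σnom=44.800; wc +0.330/-0.330 → slack +0.420/-0.807; half-tol=0.330, Σhalf²=0.189272
  +C: nom +4.600 → Σnom=49.400; wc +0.111/-0.111 → slack +0.531/-0.918; half-tol=0.111, Σhalf²=0.201593
  -D: nom -13.890 → Σnom=35.510; wc +0.290/-0.290 → slack +0.821/-1.208; half-tol=0.290, Σhalf²=0.285693
  +E: nom +29.600 → Σnom=65.110; wc +0.420/-0.420 → slack +1.241/-1.628; half-tol=0.420, Σhalf²=0.462093
  +F: nom +2.400 → Σnom=67.510; wc +0.460/-0.460 → slack +1.701/-2.088; half-tol=0.460, Σhalf²=0.673693
  +G: nom +26.100 → Σnom=93.610; wc +0.270/-0.491 → slack +1.971/-2.579; half-tol=0.381, Σhalf²=0.818474
Nominal = 93.610. Worst-case = [93.610 - 2.579, 93.610 + 1.971] = [91.031, 95.581]. RSS = √0.818474 = 0.905.

nominal=93.610 wc=[91.031,95.581] rss=0.905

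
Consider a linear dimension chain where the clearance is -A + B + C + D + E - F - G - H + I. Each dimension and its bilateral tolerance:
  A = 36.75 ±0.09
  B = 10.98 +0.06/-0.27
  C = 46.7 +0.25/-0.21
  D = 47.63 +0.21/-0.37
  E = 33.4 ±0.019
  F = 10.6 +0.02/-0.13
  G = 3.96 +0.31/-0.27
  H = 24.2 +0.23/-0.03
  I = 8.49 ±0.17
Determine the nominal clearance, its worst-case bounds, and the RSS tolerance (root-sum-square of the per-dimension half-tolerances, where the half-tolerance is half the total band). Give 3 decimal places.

nominal=71.690 wc=[70.001,72.919] rss=0.555

Stack each dimension's contribution:
  -A: nom -36.750 → Σnom=-36.750; wc +0.090/-0.090 → slack +0.090/-0.090; half-tol=0.090, Σhalf²=0.008100
  +B: nom +10.980 → Σnom=-25.770; wc +0.060/-0.270 → slack +0.150/-0.360; half-tol=0.165, Σhalf²=0.035325
  +C: nom +46.700 → Σnom=20.930; wc +0.250/-0.210 → slack +0.400/-0.570; half-tol=0.230, Σhalf²=0.088225
  +D: nom +47.630 → Σnom=68.560; wc +0.210/-0.370 → slack +0.610/-0.940; half-tol=0.290, Σhalf²=0.172325
  +E: nom +33.400 → Σnom=101.960; wc +0.019/-0.019 → slack +0.629/-0.959; half-tol=0.019, Σhalf²=0.172686
  -F: nom -10.600 → Σnom=91.360; wc +0.130/-0.020 → slack +0.759/-0.979; half-tol=0.075, Σhalf²=0.178311
  -G: nom -3.960 → Σnom=87.400; wc +0.270/-0.310 → slack +1.029/-1.289; half-tol=0.290, Σhalf²=0.262411
  -H: nom -24.200 → Σnom=63.200; wc +0.030/-0.230 → slack +1.059/-1.519; half-tol=0.130, Σhalf²=0.279311
  +I: nom +8.490 → Σnom=71.690; wc +0.170/-0.170 → slack +1.229/-1.689; half-tol=0.170, Σhalf²=0.308211
Nominal = 71.690. Worst-case = [71.690 - 1.689, 71.690 + 1.229] = [70.001, 72.919]. RSS = √0.308211 = 0.555.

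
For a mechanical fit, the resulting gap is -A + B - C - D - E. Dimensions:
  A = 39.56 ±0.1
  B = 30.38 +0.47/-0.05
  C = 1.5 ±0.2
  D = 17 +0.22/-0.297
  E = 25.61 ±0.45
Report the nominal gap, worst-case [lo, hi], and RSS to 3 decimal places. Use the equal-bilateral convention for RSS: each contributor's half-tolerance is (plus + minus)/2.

nominal=-53.290 wc=[-54.310,-51.773] rss=0.622

Stack each dimension's contribution:
  -A: nom -39.560 → Σnom=-39.560; wc +0.100/-0.100 → slack +0.100/-0.100; half-tol=0.100, Σhalf²=0.010000
  +B: nom +30.380 → Σnom=-9.180; wc +0.470/-0.050 → slack +0.570/-0.150; half-tol=0.260, Σhalf²=0.077600
  -C: nom -1.500 → Σnom=-10.680; wc +0.200/-0.200 → slack +0.770/-0.350; half-tol=0.200, Σhalf²=0.117600
  -D: nom -17.000 → Σnom=-27.680; wc +0.297/-0.220 → slack +1.067/-0.570; half-tol=0.259, Σhalf²=0.184422
  -E: nom -25.610 → Σnom=-53.290; wc +0.450/-0.450 → slack +1.517/-1.020; half-tol=0.450, Σhalf²=0.386922
Nominal = -53.290. Worst-case = [-53.290 - 1.020, -53.290 + 1.517] = [-54.310, -51.773]. RSS = √0.386922 = 0.622.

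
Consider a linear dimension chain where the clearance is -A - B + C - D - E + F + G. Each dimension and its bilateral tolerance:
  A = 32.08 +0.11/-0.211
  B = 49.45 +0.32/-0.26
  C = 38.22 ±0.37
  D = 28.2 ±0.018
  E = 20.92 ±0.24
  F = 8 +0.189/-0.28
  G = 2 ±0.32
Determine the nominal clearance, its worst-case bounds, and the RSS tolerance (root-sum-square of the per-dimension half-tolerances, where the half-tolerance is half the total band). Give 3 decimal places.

Stack each dimension's contribution:
  -A: nom -32.080 → Σnom=-32.080; wc +0.211/-0.110 → slack +0.211/-0.110; half-tol=0.161, Σhalf²=0.025760
  -B: nom -49.450 → Σnom=-81.530; wc +0.260/-0.320 → slack +0.471/-0.430; half-tol=0.290, Σhalf²=0.109860
  +C: nom +38.220 → Σnom=-43.310; wc +0.370/-0.370 → slack +0.841/-0.800; half-tol=0.370, Σhalf²=0.246760
  -D: nom -28.200 → Σnom=-71.510; wc +0.018/-0.018 → slack +0.859/-0.818; half-tol=0.018, Σhalf²=0.247084
  -E: nom -20.920 → Σnom=-92.430; wc +0.240/-0.240 → slack +1.099/-1.058; half-tol=0.240, Σhalf²=0.304684
  +F: nom +8.000 → Σnom=-84.430; wc +0.189/-0.280 → slack +1.288/-1.338; half-tol=0.235, Σhalf²=0.359675
  +G: nom +2.000 → Σnom=-82.430; wc +0.320/-0.320 → slack +1.608/-1.658; half-tol=0.320, Σhalf²=0.462074
Nominal = -82.430. Worst-case = [-82.430 - 1.658, -82.430 + 1.608] = [-84.088, -80.822]. RSS = √0.462074 = 0.680.

nominal=-82.430 wc=[-84.088,-80.822] rss=0.680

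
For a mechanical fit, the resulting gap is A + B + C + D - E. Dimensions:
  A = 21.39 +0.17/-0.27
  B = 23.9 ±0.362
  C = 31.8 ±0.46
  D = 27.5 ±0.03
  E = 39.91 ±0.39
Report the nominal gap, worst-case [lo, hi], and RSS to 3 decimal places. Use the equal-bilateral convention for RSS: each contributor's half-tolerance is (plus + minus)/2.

nominal=64.680 wc=[63.168,66.092] rss=0.738

Stack each dimension's contribution:
  +A: nom +21.390 → Σnom=21.390; wc +0.170/-0.270 → slack +0.170/-0.270; half-tol=0.220, Σhalf²=0.048400
  +B: nom +23.900 → Σnom=45.290; wc +0.362/-0.362 → slack +0.532/-0.632; half-tol=0.362, Σhalf²=0.179444
  +C: nom +31.800 → Σnom=77.090; wc +0.460/-0.460 → slack +0.992/-1.092; half-tol=0.460, Σhalf²=0.391044
  +D: nom +27.500 → Σnom=104.590; wc +0.030/-0.030 → slack +1.022/-1.122; half-tol=0.030, Σhalf²=0.391944
  -E: nom -39.910 → Σnom=64.680; wc +0.390/-0.390 → slack +1.412/-1.512; half-tol=0.390, Σhalf²=0.544044
Nominal = 64.680. Worst-case = [64.680 - 1.512, 64.680 + 1.412] = [63.168, 66.092]. RSS = √0.544044 = 0.738.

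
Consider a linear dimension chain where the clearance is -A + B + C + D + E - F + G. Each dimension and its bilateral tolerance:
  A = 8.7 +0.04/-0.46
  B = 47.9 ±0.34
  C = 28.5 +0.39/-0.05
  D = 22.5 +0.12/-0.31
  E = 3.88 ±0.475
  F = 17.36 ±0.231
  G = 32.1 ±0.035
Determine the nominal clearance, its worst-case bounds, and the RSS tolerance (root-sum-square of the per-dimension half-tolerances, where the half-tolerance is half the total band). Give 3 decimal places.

Stack each dimension's contribution:
  -A: nom -8.700 → Σnom=-8.700; wc +0.460/-0.040 → slack +0.460/-0.040; half-tol=0.250, Σhalf²=0.062500
  +B: nom +47.900 → Σnom=39.200; wc +0.340/-0.340 → slack +0.800/-0.380; half-tol=0.340, Σhalf²=0.178100
  +C: nom +28.500 → Σnom=67.700; wc +0.390/-0.050 → slack +1.190/-0.430; half-tol=0.220, Σhalf²=0.226500
  +D: nom +22.500 → Σnom=90.200; wc +0.120/-0.310 → slack +1.310/-0.740; half-tol=0.215, Σhalf²=0.272725
  +E: nom +3.880 → Σnom=94.080; wc +0.475/-0.475 → slack +1.785/-1.215; half-tol=0.475, Σhalf²=0.498350
  -F: nom -17.360 → Σnom=76.720; wc +0.231/-0.231 → slack +2.016/-1.446; half-tol=0.231, Σhalf²=0.551711
  +G: nom +32.100 → Σnom=108.820; wc +0.035/-0.035 → slack +2.051/-1.481; half-tol=0.035, Σhalf²=0.552936
Nominal = 108.820. Worst-case = [108.820 - 1.481, 108.820 + 2.051] = [107.339, 110.871]. RSS = √0.552936 = 0.744.

nominal=108.820 wc=[107.339,110.871] rss=0.744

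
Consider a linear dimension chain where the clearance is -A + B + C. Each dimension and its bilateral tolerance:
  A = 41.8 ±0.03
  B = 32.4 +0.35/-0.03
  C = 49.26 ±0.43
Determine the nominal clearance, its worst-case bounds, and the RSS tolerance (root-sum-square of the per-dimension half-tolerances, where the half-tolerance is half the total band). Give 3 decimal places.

nominal=39.860 wc=[39.370,40.670] rss=0.471

Stack each dimension's contribution:
  -A: nom -41.800 → Σnom=-41.800; wc +0.030/-0.030 → slack +0.030/-0.030; half-tol=0.030, Σhalf²=0.000900
  +B: nom +32.400 → Σnom=-9.400; wc +0.350/-0.030 → slack +0.380/-0.060; half-tol=0.190, Σhalf²=0.037000
  +C: nom +49.260 → Σnom=39.860; wc +0.430/-0.430 → slack +0.810/-0.490; half-tol=0.430, Σhalf²=0.221900
Nominal = 39.860. Worst-case = [39.860 - 0.490, 39.860 + 0.810] = [39.370, 40.670]. RSS = √0.221900 = 0.471.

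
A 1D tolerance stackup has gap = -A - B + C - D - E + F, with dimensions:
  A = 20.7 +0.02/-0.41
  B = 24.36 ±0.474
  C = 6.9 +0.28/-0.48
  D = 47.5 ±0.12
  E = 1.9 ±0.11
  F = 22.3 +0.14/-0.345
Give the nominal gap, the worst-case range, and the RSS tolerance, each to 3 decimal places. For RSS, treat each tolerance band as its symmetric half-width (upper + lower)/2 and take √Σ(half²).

nominal=-65.260 wc=[-66.809,-63.726] rss=0.708

Stack each dimension's contribution:
  -A: nom -20.700 → Σnom=-20.700; wc +0.410/-0.020 → slack +0.410/-0.020; half-tol=0.215, Σhalf²=0.046225
  -B: nom -24.360 → Σnom=-45.060; wc +0.474/-0.474 → slack +0.884/-0.494; half-tol=0.474, Σhalf²=0.270901
  +C: nom +6.900 → Σnom=-38.160; wc +0.280/-0.480 → slack +1.164/-0.974; half-tol=0.380, Σhalf²=0.415301
  -D: nom -47.500 → Σnom=-85.660; wc +0.120/-0.120 → slack +1.284/-1.094; half-tol=0.120, Σhalf²=0.429701
  -E: nom -1.900 → Σnom=-87.560; wc +0.110/-0.110 → slack +1.394/-1.204; half-tol=0.110, Σhalf²=0.441801
  +F: nom +22.300 → Σnom=-65.260; wc +0.140/-0.345 → slack +1.534/-1.549; half-tol=0.242, Σhalf²=0.500607
Nominal = -65.260. Worst-case = [-65.260 - 1.549, -65.260 + 1.534] = [-66.809, -63.726]. RSS = √0.500607 = 0.708.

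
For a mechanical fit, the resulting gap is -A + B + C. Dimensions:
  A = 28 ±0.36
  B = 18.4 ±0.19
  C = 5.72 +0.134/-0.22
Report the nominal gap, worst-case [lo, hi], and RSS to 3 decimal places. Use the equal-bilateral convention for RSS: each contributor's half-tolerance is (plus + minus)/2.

nominal=-3.880 wc=[-4.650,-3.196] rss=0.444

Stack each dimension's contribution:
  -A: nom -28.000 → Σnom=-28.000; wc +0.360/-0.360 → slack +0.360/-0.360; half-tol=0.360, Σhalf²=0.129600
  +B: nom +18.400 → Σnom=-9.600; wc +0.190/-0.190 → slack +0.550/-0.550; half-tol=0.190, Σhalf²=0.165700
  +C: nom +5.720 → Σnom=-3.880; wc +0.134/-0.220 → slack +0.684/-0.770; half-tol=0.177, Σhalf²=0.197029
Nominal = -3.880. Worst-case = [-3.880 - 0.770, -3.880 + 0.684] = [-4.650, -3.196]. RSS = √0.197029 = 0.444.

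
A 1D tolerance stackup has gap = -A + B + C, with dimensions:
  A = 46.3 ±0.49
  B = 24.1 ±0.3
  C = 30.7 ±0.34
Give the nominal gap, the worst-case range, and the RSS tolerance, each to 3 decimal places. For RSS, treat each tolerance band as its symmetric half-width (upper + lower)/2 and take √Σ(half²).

nominal=8.500 wc=[7.370,9.630] rss=0.668

Stack each dimension's contribution:
  -A: nom -46.300 → Σnom=-46.300; wc +0.490/-0.490 → slack +0.490/-0.490; half-tol=0.490, Σhalf²=0.240100
  +B: nom +24.100 → Σnom=-22.200; wc +0.300/-0.300 → slack +0.790/-0.790; half-tol=0.300, Σhalf²=0.330100
  +C: nom +30.700 → Σnom=8.500; wc +0.340/-0.340 → slack +1.130/-1.130; half-tol=0.340, Σhalf²=0.445700
Nominal = 8.500. Worst-case = [8.500 - 1.130, 8.500 + 1.130] = [7.370, 9.630]. RSS = √0.445700 = 0.668.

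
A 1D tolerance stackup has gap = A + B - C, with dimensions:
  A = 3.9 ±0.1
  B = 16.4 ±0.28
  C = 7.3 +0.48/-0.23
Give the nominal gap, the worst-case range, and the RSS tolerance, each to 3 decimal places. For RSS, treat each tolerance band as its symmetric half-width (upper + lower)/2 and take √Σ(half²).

Stack each dimension's contribution:
  +A: nom +3.900 → Σnom=3.900; wc +0.100/-0.100 → slack +0.100/-0.100; half-tol=0.100, Σhalf²=0.010000
  +B: nom +16.400 → Σnom=20.300; wc +0.280/-0.280 → slack +0.380/-0.380; half-tol=0.280, Σhalf²=0.088400
  -C: nom -7.300 → Σnom=13.000; wc +0.230/-0.480 → slack +0.610/-0.860; half-tol=0.355, Σhalf²=0.214425
Nominal = 13.000. Worst-case = [13.000 - 0.860, 13.000 + 0.610] = [12.140, 13.610]. RSS = √0.214425 = 0.463.

nominal=13.000 wc=[12.140,13.610] rss=0.463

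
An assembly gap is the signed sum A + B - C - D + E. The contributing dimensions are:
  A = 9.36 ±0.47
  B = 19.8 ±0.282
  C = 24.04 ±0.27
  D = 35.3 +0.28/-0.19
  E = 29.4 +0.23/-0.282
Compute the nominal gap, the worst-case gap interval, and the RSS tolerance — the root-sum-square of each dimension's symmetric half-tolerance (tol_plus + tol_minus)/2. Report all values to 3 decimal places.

Stack each dimension's contribution:
  +A: nom +9.360 → Σnom=9.360; wc +0.470/-0.470 → slack +0.470/-0.470; half-tol=0.470, Σhalf²=0.220900
  +B: nom +19.800 → Σnom=29.160; wc +0.282/-0.282 → slack +0.752/-0.752; half-tol=0.282, Σhalf²=0.300424
  -C: nom -24.040 → Σnom=5.120; wc +0.270/-0.270 → slack +1.022/-1.022; half-tol=0.270, Σhalf²=0.373324
  -D: nom -35.300 → Σnom=-30.180; wc +0.190/-0.280 → slack +1.212/-1.302; half-tol=0.235, Σhalf²=0.428549
  +E: nom +29.400 → Σnom=-0.780; wc +0.230/-0.282 → slack +1.442/-1.584; half-tol=0.256, Σhalf²=0.494085
Nominal = -0.780. Worst-case = [-0.780 - 1.584, -0.780 + 1.442] = [-2.364, 0.662]. RSS = √0.494085 = 0.703.

nominal=-0.780 wc=[-2.364,0.662] rss=0.703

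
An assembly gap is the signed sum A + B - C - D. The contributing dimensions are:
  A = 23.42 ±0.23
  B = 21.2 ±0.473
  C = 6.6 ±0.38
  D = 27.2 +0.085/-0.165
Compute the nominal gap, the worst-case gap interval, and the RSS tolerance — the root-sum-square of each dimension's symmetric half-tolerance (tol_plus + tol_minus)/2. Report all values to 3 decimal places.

nominal=10.820 wc=[9.652,12.068] rss=0.661

Stack each dimension's contribution:
  +A: nom +23.420 → Σnom=23.420; wc +0.230/-0.230 → slack +0.230/-0.230; half-tol=0.230, Σhalf²=0.052900
  +B: nom +21.200 → Σnom=44.620; wc +0.473/-0.473 → slack +0.703/-0.703; half-tol=0.473, Σhalf²=0.276629
  -C: nom -6.600 → Σnom=38.020; wc +0.380/-0.380 → slack +1.083/-1.083; half-tol=0.380, Σhalf²=0.421029
  -D: nom -27.200 → Σnom=10.820; wc +0.165/-0.085 → slack +1.248/-1.168; half-tol=0.125, Σhalf²=0.436654
Nominal = 10.820. Worst-case = [10.820 - 1.168, 10.820 + 1.248] = [9.652, 12.068]. RSS = √0.436654 = 0.661.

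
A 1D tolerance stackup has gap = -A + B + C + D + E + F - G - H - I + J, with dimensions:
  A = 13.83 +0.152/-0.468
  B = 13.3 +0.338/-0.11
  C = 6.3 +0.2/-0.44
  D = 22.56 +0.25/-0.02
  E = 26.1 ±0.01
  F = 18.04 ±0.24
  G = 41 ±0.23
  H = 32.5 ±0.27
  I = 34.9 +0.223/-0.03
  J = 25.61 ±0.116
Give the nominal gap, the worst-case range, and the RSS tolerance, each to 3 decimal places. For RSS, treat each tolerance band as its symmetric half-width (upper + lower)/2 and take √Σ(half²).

nominal=-10.320 wc=[-12.131,-8.168] rss=0.693

Stack each dimension's contribution:
  -A: nom -13.830 → Σnom=-13.830; wc +0.468/-0.152 → slack +0.468/-0.152; half-tol=0.310, Σhalf²=0.096100
  +B: nom +13.300 → Σnom=-0.530; wc +0.338/-0.110 → slack +0.806/-0.262; half-tol=0.224, Σhalf²=0.146276
  +C: nom +6.300 → Σnom=5.770; wc +0.200/-0.440 → slack +1.006/-0.702; half-tol=0.320, Σhalf²=0.248676
  +D: nom +22.560 → Σnom=28.330; wc +0.250/-0.020 → slack +1.256/-0.722; half-tol=0.135, Σhalf²=0.266901
  +E: nom +26.100 → Σnom=54.430; wc +0.010/-0.010 → slack +1.266/-0.732; half-tol=0.010, Σhalf²=0.267001
  +F: nom +18.040 → Σnom=72.470; wc +0.240/-0.240 → slack +1.506/-0.972; half-tol=0.240, Σhalf²=0.324601
  -G: nom -41.000 → Σnom=31.470; wc +0.230/-0.230 → slack +1.736/-1.202; half-tol=0.230, Σhalf²=0.377501
  -H: nom -32.500 → Σnom=-1.030; wc +0.270/-0.270 → slack +2.006/-1.472; half-tol=0.270, Σhalf²=0.450401
  -I: nom -34.900 → Σnom=-35.930; wc +0.030/-0.223 → slack +2.036/-1.695; half-tol=0.127, Σhalf²=0.466403
  +J: nom +25.610 → Σnom=-10.320; wc +0.116/-0.116 → slack +2.152/-1.811; half-tol=0.116, Σhalf²=0.479859
Nominal = -10.320. Worst-case = [-10.320 - 1.811, -10.320 + 2.152] = [-12.131, -8.168]. RSS = √0.479859 = 0.693.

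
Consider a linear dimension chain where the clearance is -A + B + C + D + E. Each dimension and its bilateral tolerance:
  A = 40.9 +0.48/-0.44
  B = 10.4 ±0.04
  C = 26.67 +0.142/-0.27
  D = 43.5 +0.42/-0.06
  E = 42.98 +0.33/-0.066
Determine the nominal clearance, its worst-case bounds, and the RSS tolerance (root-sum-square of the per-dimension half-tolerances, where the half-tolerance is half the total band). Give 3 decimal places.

nominal=82.650 wc=[81.734,84.022] rss=0.594

Stack each dimension's contribution:
  -A: nom -40.900 → Σnom=-40.900; wc +0.440/-0.480 → slack +0.440/-0.480; half-tol=0.460, Σhalf²=0.211600
  +B: nom +10.400 → Σnom=-30.500; wc +0.040/-0.040 → slack +0.480/-0.520; half-tol=0.040, Σhalf²=0.213200
  +C: nom +26.670 → Σnom=-3.830; wc +0.142/-0.270 → slack +0.622/-0.790; half-tol=0.206, Σhalf²=0.255636
  +D: nom +43.500 → Σnom=39.670; wc +0.420/-0.060 → slack +1.042/-0.850; half-tol=0.240, Σhalf²=0.313236
  +E: nom +42.980 → Σnom=82.650; wc +0.330/-0.066 → slack +1.372/-0.916; half-tol=0.198, Σhalf²=0.352440
Nominal = 82.650. Worst-case = [82.650 - 0.916, 82.650 + 1.372] = [81.734, 84.022]. RSS = √0.352440 = 0.594.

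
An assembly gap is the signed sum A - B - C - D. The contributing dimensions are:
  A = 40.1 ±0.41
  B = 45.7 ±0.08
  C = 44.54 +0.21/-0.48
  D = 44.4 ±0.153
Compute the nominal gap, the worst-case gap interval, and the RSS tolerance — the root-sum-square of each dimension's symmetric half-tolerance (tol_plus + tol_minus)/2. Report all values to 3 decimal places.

nominal=-94.540 wc=[-95.393,-93.417] rss=0.563

Stack each dimension's contribution:
  +A: nom +40.100 → Σnom=40.100; wc +0.410/-0.410 → slack +0.410/-0.410; half-tol=0.410, Σhalf²=0.168100
  -B: nom -45.700 → Σnom=-5.600; wc +0.080/-0.080 → slack +0.490/-0.490; half-tol=0.080, Σhalf²=0.174500
  -C: nom -44.540 → Σnom=-50.140; wc +0.480/-0.210 → slack +0.970/-0.700; half-tol=0.345, Σhalf²=0.293525
  -D: nom -44.400 → Σnom=-94.540; wc +0.153/-0.153 → slack +1.123/-0.853; half-tol=0.153, Σhalf²=0.316934
Nominal = -94.540. Worst-case = [-94.540 - 0.853, -94.540 + 1.123] = [-95.393, -93.417]. RSS = √0.316934 = 0.563.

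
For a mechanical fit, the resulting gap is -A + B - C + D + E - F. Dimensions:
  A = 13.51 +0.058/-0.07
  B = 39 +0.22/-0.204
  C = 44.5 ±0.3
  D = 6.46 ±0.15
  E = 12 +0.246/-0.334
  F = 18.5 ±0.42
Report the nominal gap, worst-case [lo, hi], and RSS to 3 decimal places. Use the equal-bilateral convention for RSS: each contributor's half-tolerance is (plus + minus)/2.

nominal=-19.050 wc=[-20.516,-17.644] rss=0.650

Stack each dimension's contribution:
  -A: nom -13.510 → Σnom=-13.510; wc +0.070/-0.058 → slack +0.070/-0.058; half-tol=0.064, Σhalf²=0.004096
  +B: nom +39.000 → Σnom=25.490; wc +0.220/-0.204 → slack +0.290/-0.262; half-tol=0.212, Σhalf²=0.049040
  -C: nom -44.500 → Σnom=-19.010; wc +0.300/-0.300 → slack +0.590/-0.562; half-tol=0.300, Σhalf²=0.139040
  +D: nom +6.460 → Σnom=-12.550; wc +0.150/-0.150 → slack +0.740/-0.712; half-tol=0.150, Σhalf²=0.161540
  +E: nom +12.000 → Σnom=-0.550; wc +0.246/-0.334 → slack +0.986/-1.046; half-tol=0.290, Σhalf²=0.245640
  -F: nom -18.500 → Σnom=-19.050; wc +0.420/-0.420 → slack +1.406/-1.466; half-tol=0.420, Σhalf²=0.422040
Nominal = -19.050. Worst-case = [-19.050 - 1.466, -19.050 + 1.406] = [-20.516, -17.644]. RSS = √0.422040 = 0.650.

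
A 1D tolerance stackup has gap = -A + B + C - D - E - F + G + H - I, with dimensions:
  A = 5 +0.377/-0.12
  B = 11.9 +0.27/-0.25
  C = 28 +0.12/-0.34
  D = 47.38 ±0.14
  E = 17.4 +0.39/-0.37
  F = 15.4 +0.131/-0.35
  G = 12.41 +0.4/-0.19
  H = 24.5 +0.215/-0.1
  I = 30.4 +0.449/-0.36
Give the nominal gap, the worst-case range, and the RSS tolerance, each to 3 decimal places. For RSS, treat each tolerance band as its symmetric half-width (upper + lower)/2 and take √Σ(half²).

Stack each dimension's contribution:
  -A: nom -5.000 → Σnom=-5.000; wc +0.120/-0.377 → slack +0.120/-0.377; half-tol=0.248, Σhalf²=0.061752
  +B: nom +11.900 → Σnom=6.900; wc +0.270/-0.250 → slack +0.390/-0.627; half-tol=0.260, Σhalf²=0.129352
  +C: nom +28.000 → Σnom=34.900; wc +0.120/-0.340 → slack +0.510/-0.967; half-tol=0.230, Σhalf²=0.182252
  -D: nom -47.380 → Σnom=-12.480; wc +0.140/-0.140 → slack +0.650/-1.107; half-tol=0.140, Σhalf²=0.201852
  -E: nom -17.400 → Σnom=-29.880; wc +0.370/-0.390 → slack +1.020/-1.497; half-tol=0.380, Σhalf²=0.346252
  -F: nom -15.400 → Σnom=-45.280; wc +0.350/-0.131 → slack +1.370/-1.628; half-tol=0.240, Σhalf²=0.404093
  +G: nom +12.410 → Σnom=-32.870; wc +0.400/-0.190 → slack +1.770/-1.818; half-tol=0.295, Σhalf²=0.491118
  +H: nom +24.500 → Σnom=-8.370; wc +0.215/-0.100 → slack +1.985/-1.918; half-tol=0.158, Σhalf²=0.515924
  -I: nom -30.400 → Σnom=-38.770; wc +0.360/-0.449 → slack +2.345/-2.367; half-tol=0.404, Σhalf²=0.679544
Nominal = -38.770. Worst-case = [-38.770 - 2.367, -38.770 + 2.345] = [-41.137, -36.425]. RSS = √0.679544 = 0.824.

nominal=-38.770 wc=[-41.137,-36.425] rss=0.824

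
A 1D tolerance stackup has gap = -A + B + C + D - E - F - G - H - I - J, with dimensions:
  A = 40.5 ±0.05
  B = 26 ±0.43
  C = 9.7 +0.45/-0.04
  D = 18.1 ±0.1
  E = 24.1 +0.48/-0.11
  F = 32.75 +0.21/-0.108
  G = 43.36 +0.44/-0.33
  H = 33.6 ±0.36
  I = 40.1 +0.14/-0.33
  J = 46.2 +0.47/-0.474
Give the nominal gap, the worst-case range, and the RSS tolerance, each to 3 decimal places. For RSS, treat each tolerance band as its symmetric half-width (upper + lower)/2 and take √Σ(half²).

Stack each dimension's contribution:
  -A: nom -40.500 → Σnom=-40.500; wc +0.050/-0.050 → slack +0.050/-0.050; half-tol=0.050, Σhalf²=0.002500
  +B: nom +26.000 → Σnom=-14.500; wc +0.430/-0.430 → slack +0.480/-0.480; half-tol=0.430, Σhalf²=0.187400
  +C: nom +9.700 → Σnom=-4.800; wc +0.450/-0.040 → slack +0.930/-0.520; half-tol=0.245, Σhalf²=0.247425
  +D: nom +18.100 → Σnom=13.300; wc +0.100/-0.100 → slack +1.030/-0.620; half-tol=0.100, Σhalf²=0.257425
  -E: nom -24.100 → Σnom=-10.800; wc +0.110/-0.480 → slack +1.140/-1.100; half-tol=0.295, Σhalf²=0.344450
  -F: nom -32.750 → Σnom=-43.550; wc +0.108/-0.210 → slack +1.248/-1.310; half-tol=0.159, Σhalf²=0.369731
  -G: nom -43.360 → Σnom=-86.910; wc +0.330/-0.440 → slack +1.578/-1.750; half-tol=0.385, Σhalf²=0.517956
  -H: nom -33.600 → Σnom=-120.510; wc +0.360/-0.360 → slack +1.938/-2.110; half-tol=0.360, Σhalf²=0.647556
  -I: nom -40.100 → Σnom=-160.610; wc +0.330/-0.140 → slack +2.268/-2.250; half-tol=0.235, Σhalf²=0.702781
  -J: nom -46.200 → Σnom=-206.810; wc +0.474/-0.470 → slack +2.742/-2.720; half-tol=0.472, Σhalf²=0.925565
Nominal = -206.810. Worst-case = [-206.810 - 2.720, -206.810 + 2.742] = [-209.530, -204.068]. RSS = √0.925565 = 0.962.

nominal=-206.810 wc=[-209.530,-204.068] rss=0.962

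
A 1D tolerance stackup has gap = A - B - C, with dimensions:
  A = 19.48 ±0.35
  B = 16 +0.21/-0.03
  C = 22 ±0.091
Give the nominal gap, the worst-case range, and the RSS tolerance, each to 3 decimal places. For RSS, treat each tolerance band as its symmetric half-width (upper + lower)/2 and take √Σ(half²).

nominal=-18.520 wc=[-19.171,-18.049] rss=0.381

Stack each dimension's contribution:
  +A: nom +19.480 → Σnom=19.480; wc +0.350/-0.350 → slack +0.350/-0.350; half-tol=0.350, Σhalf²=0.122500
  -B: nom -16.000 → Σnom=3.480; wc +0.030/-0.210 → slack +0.380/-0.560; half-tol=0.120, Σhalf²=0.136900
  -C: nom -22.000 → Σnom=-18.520; wc +0.091/-0.091 → slack +0.471/-0.651; half-tol=0.091, Σhalf²=0.145181
Nominal = -18.520. Worst-case = [-18.520 - 0.651, -18.520 + 0.471] = [-19.171, -18.049]. RSS = √0.145181 = 0.381.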